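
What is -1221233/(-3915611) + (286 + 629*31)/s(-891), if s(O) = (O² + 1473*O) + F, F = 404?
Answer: 555321285179/2028905164538 ≈ 0.27371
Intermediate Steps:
s(O) = 404 + O² + 1473*O (s(O) = (O² + 1473*O) + 404 = 404 + O² + 1473*O)
-1221233/(-3915611) + (286 + 629*31)/s(-891) = -1221233/(-3915611) + (286 + 629*31)/(404 + (-891)² + 1473*(-891)) = -1221233*(-1/3915611) + (286 + 19499)/(404 + 793881 - 1312443) = 1221233/3915611 + 19785/(-518158) = 1221233/3915611 + 19785*(-1/518158) = 1221233/3915611 - 19785/518158 = 555321285179/2028905164538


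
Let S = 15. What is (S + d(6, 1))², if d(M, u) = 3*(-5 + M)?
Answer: 324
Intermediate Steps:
d(M, u) = -15 + 3*M
(S + d(6, 1))² = (15 + (-15 + 3*6))² = (15 + (-15 + 18))² = (15 + 3)² = 18² = 324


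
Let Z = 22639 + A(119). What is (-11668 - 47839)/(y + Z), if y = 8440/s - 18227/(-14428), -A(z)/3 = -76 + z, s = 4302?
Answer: -263825372628/99812795531 ≈ -2.6432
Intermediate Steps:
A(z) = 228 - 3*z (A(z) = -3*(-76 + z) = 228 - 3*z)
Z = 22510 (Z = 22639 + (228 - 3*119) = 22639 + (228 - 357) = 22639 - 129 = 22510)
y = 100092437/31034628 (y = 8440/4302 - 18227/(-14428) = 8440*(1/4302) - 18227*(-1/14428) = 4220/2151 + 18227/14428 = 100092437/31034628 ≈ 3.2252)
(-11668 - 47839)/(y + Z) = (-11668 - 47839)/(100092437/31034628 + 22510) = -59507/698689568717/31034628 = -59507*31034628/698689568717 = -263825372628/99812795531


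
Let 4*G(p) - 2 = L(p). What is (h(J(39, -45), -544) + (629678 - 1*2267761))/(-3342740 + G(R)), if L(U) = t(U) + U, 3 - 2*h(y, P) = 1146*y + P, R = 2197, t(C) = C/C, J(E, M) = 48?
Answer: 3330627/6684380 ≈ 0.49827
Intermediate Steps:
t(C) = 1
h(y, P) = 3/2 - 573*y - P/2 (h(y, P) = 3/2 - (1146*y + P)/2 = 3/2 - (P + 1146*y)/2 = 3/2 + (-573*y - P/2) = 3/2 - 573*y - P/2)
L(U) = 1 + U
G(p) = 3/4 + p/4 (G(p) = 1/2 + (1 + p)/4 = 1/2 + (1/4 + p/4) = 3/4 + p/4)
(h(J(39, -45), -544) + (629678 - 1*2267761))/(-3342740 + G(R)) = ((3/2 - 573*48 - 1/2*(-544)) + (629678 - 1*2267761))/(-3342740 + (3/4 + (1/4)*2197)) = ((3/2 - 27504 + 272) + (629678 - 2267761))/(-3342740 + (3/4 + 2197/4)) = (-54461/2 - 1638083)/(-3342740 + 550) = -3330627/2/(-3342190) = -3330627/2*(-1/3342190) = 3330627/6684380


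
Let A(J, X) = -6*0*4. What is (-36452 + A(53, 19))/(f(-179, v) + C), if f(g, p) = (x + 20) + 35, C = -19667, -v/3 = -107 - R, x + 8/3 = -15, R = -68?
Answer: 109356/58889 ≈ 1.8570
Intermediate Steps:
x = -53/3 (x = -8/3 - 15 = -53/3 ≈ -17.667)
v = 117 (v = -3*(-107 - 1*(-68)) = -3*(-107 + 68) = -3*(-39) = 117)
A(J, X) = 0 (A(J, X) = 0*4 = 0)
f(g, p) = 112/3 (f(g, p) = (-53/3 + 20) + 35 = 7/3 + 35 = 112/3)
(-36452 + A(53, 19))/(f(-179, v) + C) = (-36452 + 0)/(112/3 - 19667) = -36452/(-58889/3) = -36452*(-3/58889) = 109356/58889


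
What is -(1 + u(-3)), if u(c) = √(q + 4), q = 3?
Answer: -1 - √7 ≈ -3.6458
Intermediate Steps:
u(c) = √7 (u(c) = √(3 + 4) = √7)
-(1 + u(-3)) = -(1 + √7) = -1 - √7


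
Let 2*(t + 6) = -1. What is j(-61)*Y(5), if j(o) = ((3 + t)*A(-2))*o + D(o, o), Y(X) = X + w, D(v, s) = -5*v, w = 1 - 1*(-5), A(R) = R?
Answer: -1342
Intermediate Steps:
t = -13/2 (t = -6 + (½)*(-1) = -6 - ½ = -13/2 ≈ -6.5000)
w = 6 (w = 1 + 5 = 6)
Y(X) = 6 + X (Y(X) = X + 6 = 6 + X)
j(o) = 2*o (j(o) = ((3 - 13/2)*(-2))*o - 5*o = (-7/2*(-2))*o - 5*o = 7*o - 5*o = 2*o)
j(-61)*Y(5) = (2*(-61))*(6 + 5) = -122*11 = -1342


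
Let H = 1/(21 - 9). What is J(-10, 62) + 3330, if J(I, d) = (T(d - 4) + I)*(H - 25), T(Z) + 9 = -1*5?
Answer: 3928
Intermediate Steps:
H = 1/12 ≈ 0.083333
T(Z) = -14 (T(Z) = -9 - 1*5 = -9 - 5 = -14)
J(I, d) = 2093/6 - 299*I/12 (J(I, d) = (-14 + I)*(1/12 - 25) = (-14 + I)*(-299/12) = 2093/6 - 299*I/12)
J(-10, 62) + 3330 = (2093/6 - 299/12*(-10)) + 3330 = (2093/6 + 1495/6) + 3330 = 598 + 3330 = 3928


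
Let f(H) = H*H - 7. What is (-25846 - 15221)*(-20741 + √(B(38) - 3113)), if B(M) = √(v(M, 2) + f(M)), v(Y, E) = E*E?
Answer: 851770647 - 41067*√(-3113 + √1441) ≈ 8.5177e+8 - 2.2773e+6*I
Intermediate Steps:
f(H) = -7 + H² (f(H) = H² - 7 = -7 + H²)
v(Y, E) = E²
B(M) = √(-3 + M²) (B(M) = √(2² + (-7 + M²)) = √(4 + (-7 + M²)) = √(-3 + M²))
(-25846 - 15221)*(-20741 + √(B(38) - 3113)) = (-25846 - 15221)*(-20741 + √(√(-3 + 38²) - 3113)) = -41067*(-20741 + √(√(-3 + 1444) - 3113)) = -41067*(-20741 + √(√1441 - 3113)) = -41067*(-20741 + √(-3113 + √1441)) = 851770647 - 41067*√(-3113 + √1441)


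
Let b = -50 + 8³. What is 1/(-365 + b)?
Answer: 1/97 ≈ 0.010309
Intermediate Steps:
b = 462 (b = -50 + 512 = 462)
1/(-365 + b) = 1/(-365 + 462) = 1/97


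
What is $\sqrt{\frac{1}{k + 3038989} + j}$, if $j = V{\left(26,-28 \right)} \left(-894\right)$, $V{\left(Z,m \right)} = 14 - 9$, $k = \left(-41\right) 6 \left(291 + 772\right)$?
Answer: $\frac{i \sqrt{34483619457434579}}{2777491} \approx 66.858 i$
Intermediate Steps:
$k = -261498$ ($k = \left(-246\right) 1063 = -261498$)
$V{\left(Z,m \right)} = 5$ ($V{\left(Z,m \right)} = 14 - 9 = 5$)
$j = -4470$ ($j = 5 \left(-894\right) = -4470$)
$\sqrt{\frac{1}{k + 3038989} + j} = \sqrt{\frac{1}{-261498 + 3038989} - 4470} = \sqrt{\frac{1}{2777491} - 4470} = \sqrt{- \frac{12415384769}{2777491}} = \frac{i \sqrt{34483619457434579}}{2777491}$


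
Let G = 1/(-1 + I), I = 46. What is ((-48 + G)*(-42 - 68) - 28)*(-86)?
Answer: -4063156/9 ≈ -4.5146e+5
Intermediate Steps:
G = 1/45 (G = 1/(-1 + 46) = 1/45 ≈ 0.022222)
((-48 + G)*(-42 - 68) - 28)*(-86) = ((-48 + 1/45)*(-42 - 68) - 28)*(-86) = (-2159/45*(-110) - 28)*(-86) = (47498/9 - 28)*(-86) = (47246/9)*(-86) = -4063156/9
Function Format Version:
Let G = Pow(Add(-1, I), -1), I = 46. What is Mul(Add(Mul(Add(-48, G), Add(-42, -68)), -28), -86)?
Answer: Rational(-4063156, 9) ≈ -4.5146e+5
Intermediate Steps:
G = Rational(1, 45) (G = Pow(Add(-1, 46), -1) = Pow(45, -1) = Rational(1, 45) ≈ 0.022222)
Mul(Add(Mul(Add(-48, G), Add(-42, -68)), -28), -86) = Mul(Add(Mul(Add(-48, Rational(1, 45)), Add(-42, -68)), -28), -86) = Mul(Add(Mul(Rational(-2159, 45), -110), -28), -86) = Mul(Add(Rational(47498, 9), -28), -86) = Mul(Rational(47246, 9), -86) = Rational(-4063156, 9)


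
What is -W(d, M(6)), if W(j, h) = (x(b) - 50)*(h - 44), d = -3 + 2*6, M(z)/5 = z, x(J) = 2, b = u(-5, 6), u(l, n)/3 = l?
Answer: -672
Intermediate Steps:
u(l, n) = 3*l
b = -15 (b = 3*(-5) = -15)
M(z) = 5*z
d = 9 (d = -3 + 12 = 9)
W(j, h) = 2112 - 48*h (W(j, h) = (2 - 50)*(h - 44) = -48*(-44 + h) = 2112 - 48*h)
-W(d, M(6)) = -(2112 - 240*6) = -(2112 - 48*30) = -(2112 - 1440) = -1*672 = -672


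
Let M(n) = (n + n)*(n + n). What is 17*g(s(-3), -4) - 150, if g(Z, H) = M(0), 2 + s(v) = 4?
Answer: -150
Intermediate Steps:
s(v) = 2 (s(v) = -2 + 4 = 2)
M(n) = 4*n² (M(n) = (2*n)*(2*n) = 4*n²)
g(Z, H) = 0 (g(Z, H) = 4*0² = 4*0 = 0)
17*g(s(-3), -4) - 150 = 17*0 - 150 = 0 - 150 = -150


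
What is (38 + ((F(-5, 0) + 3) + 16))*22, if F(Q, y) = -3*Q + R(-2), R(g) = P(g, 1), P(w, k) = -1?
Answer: 1562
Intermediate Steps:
R(g) = -1
F(Q, y) = -1 - 3*Q (F(Q, y) = -3*Q - 1 = -1 - 3*Q)
(38 + ((F(-5, 0) + 3) + 16))*22 = (38 + (((-1 - 3*(-5)) + 3) + 16))*22 = (38 + (((-1 + 15) + 3) + 16))*22 = (38 + ((14 + 3) + 16))*22 = (38 + (17 + 16))*22 = (38 + 33)*22 = 71*22 = 1562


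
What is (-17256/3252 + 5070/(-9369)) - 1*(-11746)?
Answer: 9936078554/846333 ≈ 11740.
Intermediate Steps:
(-17256/3252 + 5070/(-9369)) - 1*(-11746) = (-17256*1/3252 + 5070*(-1/9369)) + 11746 = (-1438/271 - 1690/3123) + 11746 = -4948864/846333 + 11746 = 9936078554/846333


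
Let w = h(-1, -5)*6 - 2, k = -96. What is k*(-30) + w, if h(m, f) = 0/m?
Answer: 2878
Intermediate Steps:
h(m, f) = 0
w = -2 (w = 0*6 - 2 = 0 - 2 = -2)
k*(-30) + w = -96*(-30) - 2 = 2880 - 2 = 2878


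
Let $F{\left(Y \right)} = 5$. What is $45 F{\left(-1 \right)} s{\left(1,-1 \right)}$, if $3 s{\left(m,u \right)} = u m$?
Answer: $-75$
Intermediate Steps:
$s{\left(m,u \right)} = \frac{m u}{3}$ ($s{\left(m,u \right)} = \frac{u m}{3} = \frac{m u}{3}$)
$45 F{\left(-1 \right)} s{\left(1,-1 \right)} = 45 \cdot 5 \cdot \frac{1}{3} \cdot 1 \left(-1\right) = 225 \left(- \frac{1}{3}\right) = -75$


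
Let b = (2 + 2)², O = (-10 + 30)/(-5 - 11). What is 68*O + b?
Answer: -69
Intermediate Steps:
O = -5/4 (O = 20/(-16) = 20*(-1/16) = -5/4 ≈ -1.2500)
b = 16 (b = 4² = 16)
68*O + b = 68*(-5/4) + 16 = -85 + 16 = -69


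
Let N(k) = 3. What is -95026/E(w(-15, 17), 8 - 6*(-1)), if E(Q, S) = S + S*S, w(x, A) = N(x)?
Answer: -47513/105 ≈ -452.50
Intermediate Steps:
w(x, A) = 3
E(Q, S) = S + S²
-95026/E(w(-15, 17), 8 - 6*(-1)) = -95026*1/((1 + (8 - 6*(-1)))*(8 - 6*(-1))) = -95026*1/((1 + (8 + 6))*(8 + 6)) = -95026*1/(14*(1 + 14)) = -95026/(14*15) = -95026/210 = -95026*1/210 = -47513/105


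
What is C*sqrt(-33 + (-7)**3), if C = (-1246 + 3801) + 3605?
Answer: 12320*I*sqrt(94) ≈ 1.1945e+5*I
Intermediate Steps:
C = 6160 (C = 2555 + 3605 = 6160)
C*sqrt(-33 + (-7)**3) = 6160*sqrt(-33 + (-7)**3) = 6160*sqrt(-33 - 343) = 6160*sqrt(-376) = 6160*(2*I*sqrt(94)) = 12320*I*sqrt(94)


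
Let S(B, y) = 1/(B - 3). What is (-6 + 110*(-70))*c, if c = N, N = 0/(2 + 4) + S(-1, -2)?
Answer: 3853/2 ≈ 1926.5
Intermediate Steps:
S(B, y) = 1/(-3 + B)
N = -¼ (N = 0/(2 + 4) + 1/(-3 - 1) = 0/6 + 1/(-4) = (⅙)*0 - ¼ = 0 - ¼ = -¼ ≈ -0.25000)
c = -¼ ≈ -0.25000
(-6 + 110*(-70))*c = (-6 + 110*(-70))*(-¼) = (-6 - 7700)*(-¼) = -7706*(-¼) = 3853/2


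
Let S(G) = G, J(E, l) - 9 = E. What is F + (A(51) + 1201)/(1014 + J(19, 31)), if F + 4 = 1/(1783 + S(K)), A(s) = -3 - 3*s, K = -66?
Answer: -5361149/1789114 ≈ -2.9965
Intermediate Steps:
J(E, l) = 9 + E
F = -6867/1717 (F = -4 + 1/(1783 - 66) = -4 + 1/1717 = -6867/1717 ≈ -3.9994)
F + (A(51) + 1201)/(1014 + J(19, 31)) = -6867/1717 + ((-3 - 3*51) + 1201)/(1014 + (9 + 19)) = -6867/1717 + ((-3 - 153) + 1201)/(1014 + 28) = -6867/1717 + (-156 + 1201)/1042 = -6867/1717 + 1045*(1/1042) = -6867/1717 + 1045/1042 = -5361149/1789114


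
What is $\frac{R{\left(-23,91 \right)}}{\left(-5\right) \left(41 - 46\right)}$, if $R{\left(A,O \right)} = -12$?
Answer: $- \frac{12}{25} \approx -0.48$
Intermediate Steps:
$\frac{R{\left(-23,91 \right)}}{\left(-5\right) \left(41 - 46\right)} = - \frac{12}{\left(-5\right) \left(41 - 46\right)} = - \frac{12}{\left(-5\right) \left(-5\right)} = - \frac{12}{25}$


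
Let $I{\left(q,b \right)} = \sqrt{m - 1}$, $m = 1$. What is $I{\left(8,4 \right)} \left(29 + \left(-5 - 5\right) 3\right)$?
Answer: $0$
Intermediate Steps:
$I{\left(q,b \right)} = 0$ ($I{\left(q,b \right)} = \sqrt{1 - 1} = \sqrt{0} = 0$)
$I{\left(8,4 \right)} \left(29 + \left(-5 - 5\right) 3\right) = 0 \left(29 + \left(-5 - 5\right) 3\right) = 0 \left(29 - 30\right) = 0 \left(-1\right) = 0$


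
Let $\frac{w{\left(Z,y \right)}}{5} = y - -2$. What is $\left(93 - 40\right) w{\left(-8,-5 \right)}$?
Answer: $-795$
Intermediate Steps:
$w{\left(Z,y \right)} = 10 + 5 y$ ($w{\left(Z,y \right)} = 5 \left(y - -2\right) = 5 \left(y + 2\right) = 5 \left(2 + y\right) = 10 + 5 y$)
$\left(93 - 40\right) w{\left(-8,-5 \right)} = \left(93 - 40\right) \left(10 + 5 \left(-5\right)\right) = 53 \left(10 - 25\right) = 53 \left(-15\right) = -795$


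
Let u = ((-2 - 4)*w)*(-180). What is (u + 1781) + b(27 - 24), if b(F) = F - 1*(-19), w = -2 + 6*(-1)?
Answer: -6837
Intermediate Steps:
w = -8 (w = -2 - 6 = -8)
u = -8640 (u = ((-2 - 4)*(-8))*(-180) = -6*(-8)*(-180) = 48*(-180) = -8640)
b(F) = 19 + F (b(F) = F + 19 = 19 + F)
(u + 1781) + b(27 - 24) = (-8640 + 1781) + (19 + (27 - 24)) = -6859 + (19 + 3) = -6859 + 22 = -6837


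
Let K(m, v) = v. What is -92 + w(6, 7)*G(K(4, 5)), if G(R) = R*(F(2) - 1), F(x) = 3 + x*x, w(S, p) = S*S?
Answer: 988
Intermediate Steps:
w(S, p) = S²
F(x) = 3 + x²
G(R) = 6*R (G(R) = R*((3 + 2²) - 1) = R*((3 + 4) - 1) = R*(7 - 1) = R*6 = 6*R)
-92 + w(6, 7)*G(K(4, 5)) = -92 + 6²*(6*5) = -92 + 36*30 = -92 + 1080 = 988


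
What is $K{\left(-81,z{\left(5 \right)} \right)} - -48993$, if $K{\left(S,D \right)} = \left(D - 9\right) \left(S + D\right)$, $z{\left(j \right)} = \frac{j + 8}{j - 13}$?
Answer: $\frac{3191737}{64} \approx 49871.0$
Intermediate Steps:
$z{\left(j \right)} = \frac{8 + j}{-13 + j}$
$K{\left(S,D \right)} = \left(-9 + D\right) \left(D + S\right)$
$K{\left(-81,z{\left(5 \right)} \right)} - -48993 = \left(\left(\frac{8 + 5}{-13 + 5}\right)^{2} - 9 \frac{8 + 5}{-13 + 5} - -729 + \frac{8 + 5}{-13 + 5} \left(-81\right)\right) - -48993 = \left(\left(\frac{1}{-8} \cdot 13\right)^{2} - 9 \frac{1}{-8} \cdot 13 + 729 + \frac{1}{-8} \cdot 13 \left(-81\right)\right) + 48993 = \left(\left(\left(- \frac{1}{8}\right) 13\right)^{2} - 9 \left(\left(- \frac{1}{8}\right) 13\right) + 729 + \left(- \frac{1}{8}\right) 13 \left(-81\right)\right) + 48993 = \left(\left(- \frac{13}{8}\right)^{2} - - \frac{117}{8} + 729 - - \frac{1053}{8}\right) + 48993 = \left(\frac{169}{64} + \frac{117}{8} + 729 + \frac{1053}{8}\right) + 48993 = \frac{56185}{64} + 48993 = \frac{3191737}{64}$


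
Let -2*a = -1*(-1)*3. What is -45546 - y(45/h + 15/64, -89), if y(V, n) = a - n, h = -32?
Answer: -91267/2 ≈ -45634.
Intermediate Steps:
a = -3/2 (a = -(-1*(-1))*3/2 = -3/2 ≈ -1.5000)
y(V, n) = -3/2 - n
-45546 - y(45/h + 15/64, -89) = -45546 - (-3/2 - 1*(-89)) = -45546 - (-3/2 + 89) = -45546 - 1*175/2 = -45546 - 175/2 = -91267/2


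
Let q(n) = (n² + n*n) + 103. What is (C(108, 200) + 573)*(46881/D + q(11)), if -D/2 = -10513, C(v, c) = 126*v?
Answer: 103533368031/21026 ≈ 4.9241e+6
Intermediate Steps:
q(n) = 103 + 2*n² (q(n) = (n² + n²) + 103 = 2*n² + 103 = 103 + 2*n²)
D = 21026 (D = -2*(-10513) = 21026)
(C(108, 200) + 573)*(46881/D + q(11)) = (126*108 + 573)*(46881/21026 + (103 + 2*11²)) = (13608 + 573)*(46881*(1/21026) + (103 + 2*121)) = 14181*(46881/21026 + (103 + 242)) = 14181*(46881/21026 + 345) = 14181*(7300851/21026) = 103533368031/21026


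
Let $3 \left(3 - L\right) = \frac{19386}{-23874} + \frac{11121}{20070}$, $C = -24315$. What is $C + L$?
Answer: $- \frac{1941513716123}{79858530} \approx -24312.0$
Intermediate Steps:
$L = \frac{246440827}{79858530}$ ($L = 3 - \frac{\frac{19386}{-23874} + \frac{11121}{20070}}{3} = 3 - \frac{19386 \left(- \frac{1}{23874}\right) + 11121 \cdot \frac{1}{20070}}{3} = 3 - \frac{- \frac{3231}{3979} + \frac{3707}{6690}}{3} = 3 - - \frac{6865237}{79858530} = 3 + \frac{6865237}{79858530} = \frac{246440827}{79858530} \approx 3.086$)
$C + L = -24315 + \frac{246440827}{79858530} = - \frac{1941513716123}{79858530}$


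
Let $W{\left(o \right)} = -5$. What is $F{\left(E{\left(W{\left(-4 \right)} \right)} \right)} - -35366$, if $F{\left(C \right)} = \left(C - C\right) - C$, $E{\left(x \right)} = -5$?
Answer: $35371$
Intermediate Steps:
$F{\left(C \right)} = - C$ ($F{\left(C \right)} = 0 - C = - C$)
$F{\left(E{\left(W{\left(-4 \right)} \right)} \right)} - -35366 = \left(-1\right) \left(-5\right) - -35366 = 5 + 35366 = 35371$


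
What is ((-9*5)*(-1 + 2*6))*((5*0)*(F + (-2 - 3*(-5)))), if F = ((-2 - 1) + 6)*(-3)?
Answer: 0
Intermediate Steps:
F = -9 (F = (-3 + 6)*(-3) = 3*(-3) = -9)
((-9*5)*(-1 + 2*6))*((5*0)*(F + (-2 - 3*(-5)))) = ((-9*5)*(-1 + 2*6))*((5*0)*(-9 + (-2 - 3*(-5)))) = (-45*(-1 + 12))*(0*(-9 + (-2 + 15))) = (-45*11)*(0*(-9 + 13)) = -0*4 = -495*0 = 0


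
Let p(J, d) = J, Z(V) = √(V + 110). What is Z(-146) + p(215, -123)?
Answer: 215 + 6*I ≈ 215.0 + 6.0*I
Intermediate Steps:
Z(V) = √(110 + V)
Z(-146) + p(215, -123) = √(110 - 146) + 215 = √(-36) + 215 = 6*I + 215 = 215 + 6*I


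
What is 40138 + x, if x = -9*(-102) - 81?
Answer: 40975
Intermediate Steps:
x = 837 (x = 918 - 81 = 837)
40138 + x = 40138 + 837 = 40975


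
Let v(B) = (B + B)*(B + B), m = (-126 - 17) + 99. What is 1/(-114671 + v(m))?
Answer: -1/106927 ≈ -9.3522e-6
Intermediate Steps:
m = -44 (m = -143 + 99 = -44)
v(B) = 4*B**2 (v(B) = (2*B)*(2*B) = 4*B**2)
1/(-114671 + v(m)) = 1/(-114671 + 4*(-44)**2) = 1/(-114671 + 4*1936) = 1/(-114671 + 7744) = 1/(-106927) = -1/106927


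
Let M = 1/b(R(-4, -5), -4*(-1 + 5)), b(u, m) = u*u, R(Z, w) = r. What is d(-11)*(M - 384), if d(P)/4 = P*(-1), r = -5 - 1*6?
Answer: -185852/11 ≈ -16896.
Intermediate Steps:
r = -11 (r = -5 - 6 = -11)
d(P) = -4*P (d(P) = 4*(P*(-1)) = 4*(-P) = -4*P)
R(Z, w) = -11
b(u, m) = u²
M = 1/121 (M = 1/((-11)²) = 1/121 ≈ 0.0082645)
d(-11)*(M - 384) = (-4*(-11))*(1/121 - 384) = 44*(-46463/121) = -185852/11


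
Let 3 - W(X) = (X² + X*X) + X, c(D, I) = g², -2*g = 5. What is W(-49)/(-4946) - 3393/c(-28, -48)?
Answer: -33504181/61825 ≈ -541.92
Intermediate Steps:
g = -5/2 (g = -½*5 = -5/2 ≈ -2.5000)
c(D, I) = 25/4 (c(D, I) = (-5/2)² = 25/4)
W(X) = 3 - X - 2*X² (W(X) = 3 - ((X² + X*X) + X) = 3 - ((X² + X²) + X) = 3 - (2*X² + X) = 3 - (X + 2*X²) = 3 + (-X - 2*X²) = 3 - X - 2*X²)
W(-49)/(-4946) - 3393/c(-28, -48) = (3 - 1*(-49) - 2*(-49)²)/(-4946) - 3393/25/4 = (3 + 49 - 2*2401)*(-1/4946) - 3393*4/25 = (3 + 49 - 4802)*(-1/4946) - 13572/25 = -4750*(-1/4946) - 13572/25 = 2375/2473 - 13572/25 = -33504181/61825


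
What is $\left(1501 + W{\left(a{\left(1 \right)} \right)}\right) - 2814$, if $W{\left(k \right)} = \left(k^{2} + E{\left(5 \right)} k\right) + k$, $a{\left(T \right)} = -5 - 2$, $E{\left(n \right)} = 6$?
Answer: $-1313$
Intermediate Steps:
$a{\left(T \right)} = -7$ ($a{\left(T \right)} = -5 - 2 = -7$)
$W{\left(k \right)} = k^{2} + 7 k$ ($W{\left(k \right)} = \left(k^{2} + 6 k\right) + k = k^{2} + 7 k$)
$\left(1501 + W{\left(a{\left(1 \right)} \right)}\right) - 2814 = \left(1501 - 7 \left(7 - 7\right)\right) - 2814 = \left(1501 - 0\right) - 2814 = \left(1501 + 0\right) - 2814 = 1501 - 2814 = -1313$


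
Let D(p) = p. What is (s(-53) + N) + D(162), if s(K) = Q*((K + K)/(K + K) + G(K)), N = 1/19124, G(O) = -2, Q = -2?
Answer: 3136337/19124 ≈ 164.00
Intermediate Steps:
N = 1/19124 ≈ 5.2290e-5
s(K) = 2 (s(K) = -2*((K + K)/(K + K) - 2) = -2*((2*K)/((2*K)) - 2) = -2*((2*K)*(1/(2*K)) - 2) = -2*(1 - 2) = -2*(-1) = 2)
(s(-53) + N) + D(162) = (2 + 1/19124) + 162 = 38249/19124 + 162 = 3136337/19124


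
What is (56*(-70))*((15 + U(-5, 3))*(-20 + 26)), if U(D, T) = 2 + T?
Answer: -470400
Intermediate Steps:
(56*(-70))*((15 + U(-5, 3))*(-20 + 26)) = (56*(-70))*((15 + (2 + 3))*(-20 + 26)) = -3920*(15 + 5)*6 = -78400*6 = -3920*120 = -470400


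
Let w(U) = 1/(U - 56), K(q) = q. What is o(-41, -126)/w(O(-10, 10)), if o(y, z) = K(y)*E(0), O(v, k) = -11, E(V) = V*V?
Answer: 0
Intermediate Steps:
E(V) = V**2
w(U) = 1/(-56 + U)
o(y, z) = 0 (o(y, z) = y*0**2 = y*0 = 0)
o(-41, -126)/w(O(-10, 10)) = 0/(1/(-56 - 11)) = 0/(1/(-67)) = 0/(-1/67) = 0*(-67) = 0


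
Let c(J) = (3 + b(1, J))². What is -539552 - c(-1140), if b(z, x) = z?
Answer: -539568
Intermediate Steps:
c(J) = 16 (c(J) = (3 + 1)² = 4² = 16)
-539552 - c(-1140) = -539552 - 1*16 = -539552 - 16 = -539568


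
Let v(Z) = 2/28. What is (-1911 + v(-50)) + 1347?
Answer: -7895/14 ≈ -563.93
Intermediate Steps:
v(Z) = 1/14 (v(Z) = 2*(1/28) = 1/14)
(-1911 + v(-50)) + 1347 = (-1911 + 1/14) + 1347 = -26753/14 + 1347 = -7895/14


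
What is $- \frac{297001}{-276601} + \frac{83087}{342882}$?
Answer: $\frac{124818244169}{94841504082} \approx 1.3161$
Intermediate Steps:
$- \frac{297001}{-276601} + \frac{83087}{342882} = \left(-297001\right) \left(- \frac{1}{276601}\right) + 83087 \cdot \frac{1}{342882} = \frac{297001}{276601} + \frac{83087}{342882} = \frac{124818244169}{94841504082}$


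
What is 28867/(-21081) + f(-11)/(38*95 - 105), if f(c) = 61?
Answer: -99892894/73888905 ≈ -1.3519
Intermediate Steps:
28867/(-21081) + f(-11)/(38*95 - 105) = 28867/(-21081) + 61/(38*95 - 105) = 28867*(-1/21081) + 61/(3610 - 105) = -28867/21081 + 61/3505 = -99892894/73888905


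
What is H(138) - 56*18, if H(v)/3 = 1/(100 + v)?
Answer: -239901/238 ≈ -1008.0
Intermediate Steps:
H(v) = 3/(100 + v)
H(138) - 56*18 = 3/(100 + 138) - 56*18 = 3/238 - 1*1008 = 3*(1/238) - 1008 = 3/238 - 1008 = -239901/238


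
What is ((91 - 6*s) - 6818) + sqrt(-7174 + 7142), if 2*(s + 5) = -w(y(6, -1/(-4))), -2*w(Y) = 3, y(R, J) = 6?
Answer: -13403/2 + 4*I*sqrt(2) ≈ -6701.5 + 5.6569*I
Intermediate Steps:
w(Y) = -3/2 (w(Y) = -1/2*3 = -3/2)
s = -17/4 (s = -5 + (-1*(-3/2))/2 = -5 + (1/2)*(3/2) = -5 + 3/4 = -17/4 ≈ -4.2500)
((91 - 6*s) - 6818) + sqrt(-7174 + 7142) = ((91 - 6*(-17/4)) - 6818) + sqrt(-7174 + 7142) = ((91 + 51/2) - 6818) + sqrt(-32) = (233/2 - 6818) + 4*I*sqrt(2) = -13403/2 + 4*I*sqrt(2)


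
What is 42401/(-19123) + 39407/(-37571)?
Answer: -2346628032/718470233 ≈ -3.2661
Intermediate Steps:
42401/(-19123) + 39407/(-37571) = 42401*(-1/19123) + 39407*(-1/37571) = -42401/19123 - 39407/37571 = -2346628032/718470233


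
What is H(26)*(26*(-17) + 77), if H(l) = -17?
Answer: 6205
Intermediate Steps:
H(26)*(26*(-17) + 77) = -17*(26*(-17) + 77) = -17*(-442 + 77) = -17*(-365) = 6205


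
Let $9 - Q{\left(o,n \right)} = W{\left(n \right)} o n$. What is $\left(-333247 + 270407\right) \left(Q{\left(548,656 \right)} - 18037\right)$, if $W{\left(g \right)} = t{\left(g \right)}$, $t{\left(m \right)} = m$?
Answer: $14820321083040$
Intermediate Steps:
$W{\left(g \right)} = g$
$Q{\left(o,n \right)} = 9 - o n^{2}$ ($Q{\left(o,n \right)} = 9 - n o n = 9 - n n o = 9 - o n^{2}$)
$\left(-333247 + 270407\right) \left(Q{\left(548,656 \right)} - 18037\right) = \left(-333247 + 270407\right) \left(\left(9 - 548 \cdot 656^{2}\right) - 18037\right) = - 62840 \left(\left(9 - 548 \cdot 430336\right) - 18037\right) = - 62840 \left(\left(9 - 235824128\right) - 18037\right) = - 62840 \left(-235824119 - 18037\right) = \left(-62840\right) \left(-235842156\right) = 14820321083040$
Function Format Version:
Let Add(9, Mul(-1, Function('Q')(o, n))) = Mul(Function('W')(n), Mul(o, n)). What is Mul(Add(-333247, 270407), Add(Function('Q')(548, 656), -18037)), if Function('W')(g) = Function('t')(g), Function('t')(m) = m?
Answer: 14820321083040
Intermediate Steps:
Function('W')(g) = g
Function('Q')(o, n) = Add(9, Mul(-1, o, Pow(n, 2))) (Function('Q')(o, n) = Add(9, Mul(-1, Mul(n, Mul(o, n)))) = Add(9, Mul(-1, Mul(n, Mul(n, o)))) = Add(9, Mul(-1, Mul(o, Pow(n, 2)))) = Add(9, Mul(-1, o, Pow(n, 2))))
Mul(Add(-333247, 270407), Add(Function('Q')(548, 656), -18037)) = Mul(Add(-333247, 270407), Add(Add(9, Mul(-1, 548, Pow(656, 2))), -18037)) = Mul(-62840, Add(Add(9, Mul(-1, 548, 430336)), -18037)) = Mul(-62840, Add(Add(9, -235824128), -18037)) = Mul(-62840, Add(-235824119, -18037)) = Mul(-62840, -235842156) = 14820321083040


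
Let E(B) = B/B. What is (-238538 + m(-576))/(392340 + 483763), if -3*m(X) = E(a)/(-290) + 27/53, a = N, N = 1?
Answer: -10998994957/40397109330 ≈ -0.27227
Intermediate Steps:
a = 1
E(B) = 1
m(X) = -7777/46110 (m(X) = -(1/(-290) + 27/53)/3 = -(1*(-1/290) + 27*(1/53))/3 = -(-1/290 + 27/53)/3 = -⅓*7777/15370 = -7777/46110)
(-238538 + m(-576))/(392340 + 483763) = (-238538 - 7777/46110)/(392340 + 483763) = -10998994957/46110/876103 = -10998994957/46110*1/876103 = -10998994957/40397109330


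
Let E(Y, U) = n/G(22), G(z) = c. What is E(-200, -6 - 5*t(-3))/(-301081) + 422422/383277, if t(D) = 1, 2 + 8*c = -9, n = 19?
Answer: 1399073878106/1269371646807 ≈ 1.1022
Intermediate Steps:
c = -11/8 (c = -¼ + (⅛)*(-9) = -¼ - 9/8 = -11/8 ≈ -1.3750)
G(z) = -11/8
E(Y, U) = -152/11 (E(Y, U) = 19/(-11/8) = 19*(-8/11) = -152/11)
E(-200, -6 - 5*t(-3))/(-301081) + 422422/383277 = -152/11/(-301081) + 422422/383277 = -152/11*(-1/301081) + 422422*(1/383277) = 152/3311891 + 422422/383277 = 1399073878106/1269371646807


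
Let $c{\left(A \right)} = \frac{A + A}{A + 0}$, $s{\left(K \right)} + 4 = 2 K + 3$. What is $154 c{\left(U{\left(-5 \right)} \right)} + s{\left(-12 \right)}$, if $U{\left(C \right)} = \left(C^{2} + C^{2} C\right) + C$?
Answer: $283$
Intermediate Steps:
$s{\left(K \right)} = -1 + 2 K$ ($s{\left(K \right)} = -4 + \left(2 K + 3\right) = -4 + \left(3 + 2 K\right) = -1 + 2 K$)
$U{\left(C \right)} = C + C^{2} + C^{3}$ ($U{\left(C \right)} = \left(C^{2} + C^{3}\right) + C = C + C^{2} + C^{3}$)
$c{\left(A \right)} = 2$ ($c{\left(A \right)} = \frac{2 A}{A} = 2$)
$154 c{\left(U{\left(-5 \right)} \right)} + s{\left(-12 \right)} = 154 \cdot 2 + \left(-1 + 2 \left(-12\right)\right) = 308 - 25 = 283$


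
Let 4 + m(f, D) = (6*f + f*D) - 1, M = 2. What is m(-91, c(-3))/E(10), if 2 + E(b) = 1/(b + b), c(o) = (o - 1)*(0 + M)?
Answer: -1180/13 ≈ -90.769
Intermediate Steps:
c(o) = -2 + 2*o (c(o) = (o - 1)*(0 + 2) = (-1 + o)*2 = -2 + 2*o)
m(f, D) = -5 + 6*f + D*f (m(f, D) = -4 + ((6*f + f*D) - 1) = -4 + ((6*f + D*f) - 1) = -4 + (-1 + 6*f + D*f) = -5 + 6*f + D*f)
E(b) = -2 + 1/(2*b) (E(b) = -2 + 1/(b + b) = -2 + 1/(2*b))
m(-91, c(-3))/E(10) = (-5 + 6*(-91) + (-2 + 2*(-3))*(-91))/(-2 + (1/2)/10) = (-5 - 546 + (-2 - 6)*(-91))/(-2 + (1/2)*(1/10)) = (-5 - 546 - 8*(-91))/(-2 + 1/20) = (-5 - 546 + 728)/(-39/20) = 177*(-20/39) = -1180/13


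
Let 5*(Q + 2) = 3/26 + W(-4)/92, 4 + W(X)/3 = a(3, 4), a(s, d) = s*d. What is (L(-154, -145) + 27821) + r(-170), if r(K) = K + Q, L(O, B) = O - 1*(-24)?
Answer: 16456407/598 ≈ 27519.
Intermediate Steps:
L(O, B) = 24 + O (L(O, B) = O + 24 = 24 + O)
a(s, d) = d*s
W(X) = 24 (W(X) = -12 + 3*(4*3) = -12 + 3*12 = -12 + 36 = 24)
Q = -1151/598 (Q = -2 + (3/26 + 24/92)/5 = -2 + (3*(1/26) + 24*(1/92))/5 = -2 + (3/26 + 6/23)/5 = -2 + (⅕)*(225/598) = -2 + 45/598 = -1151/598 ≈ -1.9247)
r(K) = -1151/598 + K (r(K) = K - 1151/598 = -1151/598 + K)
(L(-154, -145) + 27821) + r(-170) = ((24 - 154) + 27821) + (-1151/598 - 170) = (-130 + 27821) - 102811/598 = 27691 - 102811/598 = 16456407/598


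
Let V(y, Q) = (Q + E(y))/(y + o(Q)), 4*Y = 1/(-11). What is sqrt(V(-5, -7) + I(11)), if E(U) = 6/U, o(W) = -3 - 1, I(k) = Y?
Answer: sqrt(96745)/330 ≈ 0.94254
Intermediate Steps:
Y = -1/44 (Y = (1/4)/(-11) = (1/4)*(-1/11) = -1/44 ≈ -0.022727)
I(k) = -1/44
o(W) = -4
V(y, Q) = (Q + 6/y)/(-4 + y) (V(y, Q) = (Q + 6/y)/(y - 4) = (Q + 6/y)/(-4 + y))
sqrt(V(-5, -7) + I(11)) = sqrt((6 - 7*(-5))/((-5)*(-4 - 5)) - 1/44) = sqrt(-1/5*(6 + 35)/(-9) - 1/44) = sqrt(-1/5*(-1/9)*41 - 1/44) = sqrt(41/45 - 1/44) = sqrt(1759/1980) = sqrt(96745)/330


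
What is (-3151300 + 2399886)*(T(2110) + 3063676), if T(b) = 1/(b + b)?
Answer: -4857407870268747/2110 ≈ -2.3021e+12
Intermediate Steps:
T(b) = 1/(2*b)
(-3151300 + 2399886)*(T(2110) + 3063676) = (-3151300 + 2399886)*((½)/2110 + 3063676) = -751414*((½)*(1/2110) + 3063676) = -751414*(1/4220 + 3063676) = -751414*12928712721/4220 = -4857407870268747/2110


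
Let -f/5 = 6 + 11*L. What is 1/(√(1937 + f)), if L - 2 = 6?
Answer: √163/489 ≈ 0.026109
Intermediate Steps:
L = 8 (L = 2 + 6 = 8)
f = -470 (f = -5*(6 + 11*8) = -5*(6 + 88) = -5*94 = -470)
1/(√(1937 + f)) = 1/(√(1937 - 470)) = 1/(√1467) = 1/(3*√163) = √163/489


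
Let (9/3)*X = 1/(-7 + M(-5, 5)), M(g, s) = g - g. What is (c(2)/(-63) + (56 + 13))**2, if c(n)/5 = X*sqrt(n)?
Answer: 8333316419/1750329 + 230*sqrt(2)/441 ≈ 4761.7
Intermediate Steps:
M(g, s) = 0
X = -1/21 (X = 1/(3*(-7 + 0)) = (1/3)/(-7) = (1/3)*(-1/7) = -1/21 ≈ -0.047619)
c(n) = -5*sqrt(n)/21 (c(n) = 5*(-sqrt(n)/21) = -5*sqrt(n)/21)
(c(2)/(-63) + (56 + 13))**2 = (-5*sqrt(2)/21/(-63) + (56 + 13))**2 = (-5*sqrt(2)/21*(-1/63) + 69)**2 = (5*sqrt(2)/1323 + 69)**2 = (69 + 5*sqrt(2)/1323)**2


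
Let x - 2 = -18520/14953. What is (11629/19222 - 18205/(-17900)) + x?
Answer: 1226282794313/514493553140 ≈ 2.3835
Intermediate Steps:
x = 11386/14953 (x = 2 - 18520/14953 = 11386/14953 ≈ 0.76145)
(11629/19222 - 18205/(-17900)) + x = (11629/19222 - 18205/(-17900)) + 11386/14953 = (11629*(1/19222) - 18205*(-1/17900)) + 11386/14953 = (11629/19222 + 3641/3580) + 11386/14953 = 55809561/34407380 + 11386/14953 = 1226282794313/514493553140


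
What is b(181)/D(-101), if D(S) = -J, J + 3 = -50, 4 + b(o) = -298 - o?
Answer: -483/53 ≈ -9.1132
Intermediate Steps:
b(o) = -302 - o (b(o) = -4 + (-298 - o) = -302 - o)
J = -53 (J = -3 - 50 = -53)
D(S) = 53 (D(S) = -1*(-53) = 53)
b(181)/D(-101) = (-302 - 1*181)/53 = (-302 - 181)*(1/53) = -483*1/53 = -483/53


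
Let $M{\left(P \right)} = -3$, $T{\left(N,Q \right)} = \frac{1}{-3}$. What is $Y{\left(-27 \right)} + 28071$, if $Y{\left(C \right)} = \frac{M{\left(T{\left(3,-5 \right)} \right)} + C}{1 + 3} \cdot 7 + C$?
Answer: $\frac{55983}{2} \approx 27992.0$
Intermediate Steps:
$T{\left(N,Q \right)} = - \frac{1}{3}$
$Y{\left(C \right)} = - \frac{21}{4} + \frac{11 C}{4}$ ($Y{\left(C \right)} = \frac{-3 + C}{1 + 3} \cdot 7 + C = \frac{-3 + C}{4} \cdot 7 + C = \left(-3 + C\right) \frac{1}{4} \cdot 7 + C = \left(- \frac{3}{4} + \frac{C}{4}\right) 7 + C = \left(- \frac{21}{4} + \frac{7 C}{4}\right) + C = - \frac{21}{4} + \frac{11 C}{4}$)
$Y{\left(-27 \right)} + 28071 = \left(- \frac{21}{4} + \frac{11}{4} \left(-27\right)\right) + 28071 = \left(- \frac{21}{4} - \frac{297}{4}\right) + 28071 = - \frac{159}{2} + 28071 = \frac{55983}{2}$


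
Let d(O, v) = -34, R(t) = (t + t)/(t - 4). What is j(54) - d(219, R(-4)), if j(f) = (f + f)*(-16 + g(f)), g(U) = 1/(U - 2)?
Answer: -21995/13 ≈ -1691.9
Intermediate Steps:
g(U) = 1/(-2 + U)
R(t) = 2*t/(-4 + t) (R(t) = (2*t)/(-4 + t) = 2*t/(-4 + t))
j(f) = 2*f*(-16 + 1/(-2 + f)) (j(f) = (f + f)*(-16 + 1/(-2 + f)) = (2*f)*(-16 + 1/(-2 + f)) = 2*f*(-16 + 1/(-2 + f)))
j(54) - d(219, R(-4)) = 2*54*(33 - 16*54)/(-2 + 54) - 1*(-34) = 2*54*(33 - 864)/52 + 34 = 2*54*(1/52)*(-831) + 34 = -22437/13 + 34 = -21995/13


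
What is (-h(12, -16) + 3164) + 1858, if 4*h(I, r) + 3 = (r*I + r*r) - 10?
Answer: 20037/4 ≈ 5009.3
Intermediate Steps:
h(I, r) = -13/4 + r**2/4 + I*r/4 (h(I, r) = -3/4 + ((r*I + r*r) - 10)/4 = -3/4 + ((I*r + r**2) - 10)/4 = -3/4 + ((r**2 + I*r) - 10)/4 = -3/4 + (-10 + r**2 + I*r)/4 = -3/4 + (-5/2 + r**2/4 + I*r/4) = -13/4 + r**2/4 + I*r/4)
(-h(12, -16) + 3164) + 1858 = (-(-13/4 + (1/4)*(-16)**2 + (1/4)*12*(-16)) + 3164) + 1858 = (-(-13/4 + (1/4)*256 - 48) + 3164) + 1858 = (-(-13/4 + 64 - 48) + 3164) + 1858 = (-1*51/4 + 3164) + 1858 = (-51/4 + 3164) + 1858 = 12605/4 + 1858 = 20037/4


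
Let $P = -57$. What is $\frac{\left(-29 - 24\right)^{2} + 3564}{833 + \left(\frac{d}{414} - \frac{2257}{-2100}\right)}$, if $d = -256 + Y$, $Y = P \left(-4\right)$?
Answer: $\frac{923447700}{120847633} \approx 7.6414$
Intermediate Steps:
$Y = 228$ ($Y = \left(-57\right) \left(-4\right) = 228$)
$d = -28$ ($d = -256 + 228 = -28$)
$\frac{\left(-29 - 24\right)^{2} + 3564}{833 + \left(\frac{d}{414} - \frac{2257}{-2100}\right)} = \frac{\left(-29 - 24\right)^{2} + 3564}{833 - \left(- \frac{2257}{2100} + \frac{14}{207}\right)} = \frac{\left(-53\right)^{2} + 3564}{833 - - \frac{145933}{144900}} = \frac{2809 + 3564}{833 + \left(- \frac{14}{207} + \frac{2257}{2100}\right)} = \frac{6373}{833 + \frac{145933}{144900}} = \frac{6373}{\frac{120847633}{144900}} = 6373 \cdot \frac{144900}{120847633} = \frac{923447700}{120847633}$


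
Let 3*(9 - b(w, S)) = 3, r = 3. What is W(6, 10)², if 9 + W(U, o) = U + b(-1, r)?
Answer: 25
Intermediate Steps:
b(w, S) = 8 (b(w, S) = 9 - ⅓*3 = 9 - 1 = 8)
W(U, o) = -1 + U (W(U, o) = -9 + (U + 8) = -9 + (8 + U) = -1 + U)
W(6, 10)² = (-1 + 6)² = 5² = 25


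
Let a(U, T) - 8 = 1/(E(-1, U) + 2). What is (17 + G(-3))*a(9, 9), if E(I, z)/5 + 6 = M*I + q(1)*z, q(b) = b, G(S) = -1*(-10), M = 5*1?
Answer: 1701/8 ≈ 212.63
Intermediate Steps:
M = 5
G(S) = 10
E(I, z) = -30 + 5*z + 25*I (E(I, z) = -30 + 5*(5*I + 1*z) = -30 + 5*(5*I + z) = -30 + 5*(z + 5*I) = -30 + (5*z + 25*I) = -30 + 5*z + 25*I)
a(U, T) = 8 + 1/(-53 + 5*U) (a(U, T) = 8 + 1/((-30 + 5*U + 25*(-1)) + 2) = 8 + 1/((-30 + 5*U - 25) + 2) = 8 + 1/((-55 + 5*U) + 2) = 8 + 1/(-53 + 5*U))
(17 + G(-3))*a(9, 9) = (17 + 10)*((-423 + 40*9)/(-53 + 5*9)) = 27*((-423 + 360)/(-53 + 45)) = 27*(-63/(-8)) = 27*(-⅛*(-63)) = 27*(63/8) = 1701/8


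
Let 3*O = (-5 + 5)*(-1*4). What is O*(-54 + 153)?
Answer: 0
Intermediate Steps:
O = 0 (O = ((-5 + 5)*(-1*4))/3 = (0*(-4))/3 = (⅓)*0 = 0)
O*(-54 + 153) = 0*(-54 + 153) = 0*99 = 0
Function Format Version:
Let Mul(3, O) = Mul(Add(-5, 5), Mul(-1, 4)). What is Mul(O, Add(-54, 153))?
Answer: 0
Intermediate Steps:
O = 0 (O = Mul(Rational(1, 3), Mul(Add(-5, 5), Mul(-1, 4))) = Mul(Rational(1, 3), Mul(0, -4)) = Mul(Rational(1, 3), 0) = 0)
Mul(O, Add(-54, 153)) = Mul(0, Add(-54, 153)) = Mul(0, 99) = 0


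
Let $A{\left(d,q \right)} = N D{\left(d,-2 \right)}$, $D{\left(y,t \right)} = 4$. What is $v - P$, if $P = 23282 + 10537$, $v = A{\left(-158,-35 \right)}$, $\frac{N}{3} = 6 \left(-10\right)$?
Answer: $-34539$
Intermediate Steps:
$N = -180$ ($N = 3 \cdot 6 \left(-10\right) = 3 \left(-60\right) = -180$)
$A{\left(d,q \right)} = -720$ ($A{\left(d,q \right)} = \left(-180\right) 4 = -720$)
$v = -720$
$P = 33819$
$v - P = -720 - 33819 = -34539$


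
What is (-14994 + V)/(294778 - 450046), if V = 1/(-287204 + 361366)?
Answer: 1111985027/11514985416 ≈ 0.096568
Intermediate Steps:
V = 1/74162 ≈ 1.3484e-5
(-14994 + V)/(294778 - 450046) = (-14994 + 1/74162)/(294778 - 450046) = -1111985027/74162/(-155268) = -1111985027/74162*(-1/155268) = 1111985027/11514985416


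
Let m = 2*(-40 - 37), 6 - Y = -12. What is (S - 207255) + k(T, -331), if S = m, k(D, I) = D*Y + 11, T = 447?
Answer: -199352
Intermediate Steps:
Y = 18 (Y = 6 - 1*(-12) = 6 + 12 = 18)
k(D, I) = 11 + 18*D (k(D, I) = D*18 + 11 = 18*D + 11 = 11 + 18*D)
m = -154 (m = 2*(-77) = -154)
S = -154
(S - 207255) + k(T, -331) = (-154 - 207255) + (11 + 18*447) = -207409 + (11 + 8046) = -207409 + 8057 = -199352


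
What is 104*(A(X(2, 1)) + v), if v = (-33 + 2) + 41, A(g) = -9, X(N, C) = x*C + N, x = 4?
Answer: 104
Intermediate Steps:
X(N, C) = N + 4*C (X(N, C) = 4*C + N = N + 4*C)
v = 10 (v = -31 + 41 = 10)
104*(A(X(2, 1)) + v) = 104*(-9 + 10) = 104*1 = 104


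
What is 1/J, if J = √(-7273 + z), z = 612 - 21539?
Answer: -I*√282/2820 ≈ -0.0059549*I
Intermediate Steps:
z = -20927
J = 10*I*√282 (J = √(-7273 - 20927) = √(-28200) = 10*I*√282 ≈ 167.93*I)
1/J = 1/(10*I*√282) = -I*√282/2820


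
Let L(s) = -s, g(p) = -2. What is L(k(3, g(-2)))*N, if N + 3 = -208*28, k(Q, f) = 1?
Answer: 5827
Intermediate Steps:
N = -5827 (N = -3 - 208*28 = -3 - 5824 = -5827)
L(k(3, g(-2)))*N = -1*1*(-5827) = -1*(-5827) = 5827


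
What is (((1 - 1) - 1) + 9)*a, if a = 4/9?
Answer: 32/9 ≈ 3.5556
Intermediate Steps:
a = 4/9 (a = 4*(⅑) = 4/9 ≈ 0.44444)
(((1 - 1) - 1) + 9)*a = (((1 - 1) - 1) + 9)*(4/9) = ((0 - 1) + 9)*(4/9) = (-1 + 9)*(4/9) = 8*(4/9) = 32/9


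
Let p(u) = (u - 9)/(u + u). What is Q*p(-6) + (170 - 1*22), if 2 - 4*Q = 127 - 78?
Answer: 2133/16 ≈ 133.31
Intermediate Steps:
Q = -47/4 (Q = ½ - (127 - 78)/4 = ½ - ¼*49 = ½ - 49/4 = -47/4 ≈ -11.750)
p(u) = (-9 + u)/(2*u) (p(u) = (-9 + u)/((2*u)) = (-9 + u)*(1/(2*u)) = (-9 + u)/(2*u))
Q*p(-6) + (170 - 1*22) = -47*(-9 - 6)/(8*(-6)) + (170 - 1*22) = -47*(-1)*(-15)/(8*6) + (170 - 22) = -47/4*5/4 + 148 = -235/16 + 148 = 2133/16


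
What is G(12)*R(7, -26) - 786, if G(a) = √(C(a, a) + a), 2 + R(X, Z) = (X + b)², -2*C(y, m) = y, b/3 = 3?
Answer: -786 + 254*√6 ≈ -163.83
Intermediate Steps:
b = 9 (b = 3*3 = 9)
C(y, m) = -y/2
R(X, Z) = -2 + (9 + X)² (R(X, Z) = -2 + (X + 9)² = -2 + (9 + X)²)
G(a) = √2*√a/2 (G(a) = √(-a/2 + a) = √(a/2) = √2*√a/2)
G(12)*R(7, -26) - 786 = (√2*√12/2)*(-2 + (9 + 7)²) - 786 = (√2*(2*√3)/2)*(-2 + 16²) - 786 = √6*(-2 + 256) - 786 = √6*254 - 786 = 254*√6 - 786 = -786 + 254*√6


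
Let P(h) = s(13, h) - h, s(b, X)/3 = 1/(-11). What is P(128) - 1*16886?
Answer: -187157/11 ≈ -17014.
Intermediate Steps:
s(b, X) = -3/11 (s(b, X) = 3/(-11) = 3*(-1/11) = -3/11)
P(h) = -3/11 - h
P(128) - 1*16886 = (-3/11 - 1*128) - 1*16886 = (-3/11 - 128) - 16886 = -1411/11 - 16886 = -187157/11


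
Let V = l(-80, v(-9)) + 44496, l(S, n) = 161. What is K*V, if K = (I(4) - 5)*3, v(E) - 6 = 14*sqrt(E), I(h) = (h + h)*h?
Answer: 3617217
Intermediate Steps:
I(h) = 2*h**2 (I(h) = (2*h)*h = 2*h**2)
v(E) = 6 + 14*sqrt(E)
K = 81 (K = (2*4**2 - 5)*3 = (2*16 - 5)*3 = (32 - 5)*3 = 27*3 = 81)
V = 44657 (V = 161 + 44496 = 44657)
K*V = 81*44657 = 3617217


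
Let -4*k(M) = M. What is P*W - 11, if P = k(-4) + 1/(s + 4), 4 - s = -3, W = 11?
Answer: 1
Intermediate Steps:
s = 7 (s = 4 - 1*(-3) = 4 + 3 = 7)
k(M) = -M/4
P = 12/11 (P = -¼*(-4) + 1/(7 + 4) = 1 + 1/11 = 12/11 ≈ 1.0909)
P*W - 11 = (12/11)*11 - 11 = 12 - 11 = 1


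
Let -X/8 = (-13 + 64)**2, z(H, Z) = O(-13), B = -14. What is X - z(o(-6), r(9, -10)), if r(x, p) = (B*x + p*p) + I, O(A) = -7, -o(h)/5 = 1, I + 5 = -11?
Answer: -20801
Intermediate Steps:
I = -16 (I = -5 - 11 = -16)
o(h) = -5 (o(h) = -5*1 = -5)
r(x, p) = -16 + p**2 - 14*x (r(x, p) = (-14*x + p*p) - 16 = (-14*x + p**2) - 16 = (p**2 - 14*x) - 16 = -16 + p**2 - 14*x)
z(H, Z) = -7
X = -20808 (X = -8*(-13 + 64)**2 = -8*51**2 = -8*2601 = -20808)
X - z(o(-6), r(9, -10)) = -20808 - 1*(-7) = -20808 + 7 = -20801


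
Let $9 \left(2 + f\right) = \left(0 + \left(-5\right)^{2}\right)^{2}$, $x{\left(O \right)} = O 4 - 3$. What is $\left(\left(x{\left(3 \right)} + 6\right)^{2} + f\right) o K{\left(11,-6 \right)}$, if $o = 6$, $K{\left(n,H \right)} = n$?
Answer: $\frac{57904}{3} \approx 19301.0$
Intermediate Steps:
$x{\left(O \right)} = -3 + 4 O$ ($x{\left(O \right)} = 4 O - 3 = -3 + 4 O$)
$f = \frac{607}{9}$ ($f = -2 + \frac{\left(0 + \left(-5\right)^{2}\right)^{2}}{9} = -2 + \frac{\left(0 + 25\right)^{2}}{9} = -2 + \frac{25^{2}}{9} = -2 + \frac{1}{9} \cdot 625 = -2 + \frac{625}{9} = \frac{607}{9} \approx 67.444$)
$\left(\left(x{\left(3 \right)} + 6\right)^{2} + f\right) o K{\left(11,-6 \right)} = \left(\left(\left(-3 + 4 \cdot 3\right) + 6\right)^{2} + \frac{607}{9}\right) 6 \cdot 11 = \left(\left(\left(-3 + 12\right) + 6\right)^{2} + \frac{607}{9}\right) 6 \cdot 11 = \left(\left(9 + 6\right)^{2} + \frac{607}{9}\right) 6 \cdot 11 = \left(15^{2} + \frac{607}{9}\right) 6 \cdot 11 = \left(225 + \frac{607}{9}\right) 6 \cdot 11 = \frac{2632}{9} \cdot 6 \cdot 11 = \frac{5264}{3} \cdot 11 = \frac{57904}{3}$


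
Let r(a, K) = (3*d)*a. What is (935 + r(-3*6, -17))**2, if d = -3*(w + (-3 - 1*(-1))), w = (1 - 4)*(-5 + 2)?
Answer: 4280761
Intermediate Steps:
w = 9 (w = -3*(-3) = 9)
d = -21 (d = -3*(9 + (-3 - 1*(-1))) = -3*(9 + (-3 + 1)) = -3*(9 - 2) = -3*7 = -21)
r(a, K) = -63*a (r(a, K) = (3*(-21))*a = -63*a)
(935 + r(-3*6, -17))**2 = (935 - (-189)*6)**2 = (935 - 63*(-18))**2 = (935 + 1134)**2 = 2069**2 = 4280761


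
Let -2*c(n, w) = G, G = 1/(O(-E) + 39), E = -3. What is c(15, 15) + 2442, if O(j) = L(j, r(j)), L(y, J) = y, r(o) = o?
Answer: 205127/84 ≈ 2442.0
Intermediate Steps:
O(j) = j
G = 1/42 (G = 1/(-1*(-3) + 39) = 1/(3 + 39) = 1/42 ≈ 0.023810)
c(n, w) = -1/84 (c(n, w) = -½*1/42 = -1/84)
c(15, 15) + 2442 = -1/84 + 2442 = 205127/84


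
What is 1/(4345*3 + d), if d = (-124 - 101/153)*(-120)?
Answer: 51/1427705 ≈ 3.5722e-5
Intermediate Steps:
d = 762920/51 (d = (-124 - 101*1/153)*(-120) = (-124 - 101/153)*(-120) = -19073/153*(-120) = 762920/51 ≈ 14959.)
1/(4345*3 + d) = 1/(4345*3 + 762920/51) = 1/(13035 + 762920/51) = 1/(1427705/51) = 51/1427705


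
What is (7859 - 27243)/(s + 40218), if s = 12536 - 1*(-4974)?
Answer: -2423/7216 ≈ -0.33578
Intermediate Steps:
s = 17510 (s = 12536 + 4974 = 17510)
(7859 - 27243)/(s + 40218) = (7859 - 27243)/(17510 + 40218) = -19384/57728 = -19384*1/57728 = -2423/7216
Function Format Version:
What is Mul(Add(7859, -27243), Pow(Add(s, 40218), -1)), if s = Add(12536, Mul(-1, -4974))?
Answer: Rational(-2423, 7216) ≈ -0.33578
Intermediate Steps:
s = 17510 (s = Add(12536, 4974) = 17510)
Mul(Add(7859, -27243), Pow(Add(s, 40218), -1)) = Mul(Add(7859, -27243), Pow(Add(17510, 40218), -1)) = Mul(-19384, Pow(57728, -1)) = Mul(-19384, Rational(1, 57728)) = Rational(-2423, 7216)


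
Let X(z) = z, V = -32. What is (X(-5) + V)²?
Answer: 1369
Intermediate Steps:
(X(-5) + V)² = (-5 - 32)² = (-37)² = 1369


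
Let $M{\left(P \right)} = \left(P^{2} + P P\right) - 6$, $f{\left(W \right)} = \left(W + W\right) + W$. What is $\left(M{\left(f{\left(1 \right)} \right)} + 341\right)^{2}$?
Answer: $124609$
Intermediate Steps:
$f{\left(W \right)} = 3 W$ ($f{\left(W \right)} = 2 W + W = 3 W$)
$M{\left(P \right)} = -6 + 2 P^{2}$ ($M{\left(P \right)} = \left(P^{2} + P^{2}\right) - 6 = 2 P^{2} - 6 = -6 + 2 P^{2}$)
$\left(M{\left(f{\left(1 \right)} \right)} + 341\right)^{2} = \left(\left(-6 + 2 \left(3 \cdot 1\right)^{2}\right) + 341\right)^{2} = \left(\left(-6 + 2 \cdot 3^{2}\right) + 341\right)^{2} = \left(\left(-6 + 2 \cdot 9\right) + 341\right)^{2} = \left(\left(-6 + 18\right) + 341\right)^{2} = \left(12 + 341\right)^{2} = 353^{2} = 124609$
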